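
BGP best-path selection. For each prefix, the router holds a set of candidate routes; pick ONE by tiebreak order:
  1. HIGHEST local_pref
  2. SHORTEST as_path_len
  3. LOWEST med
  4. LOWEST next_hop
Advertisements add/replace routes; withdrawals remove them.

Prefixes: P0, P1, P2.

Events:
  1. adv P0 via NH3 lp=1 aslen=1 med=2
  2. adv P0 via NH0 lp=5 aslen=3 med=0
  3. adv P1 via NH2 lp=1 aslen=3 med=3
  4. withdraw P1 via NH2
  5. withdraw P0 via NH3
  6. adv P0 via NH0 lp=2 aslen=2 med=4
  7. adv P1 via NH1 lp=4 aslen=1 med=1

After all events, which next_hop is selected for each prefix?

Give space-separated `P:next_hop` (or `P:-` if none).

Answer: P0:NH0 P1:NH1 P2:-

Derivation:
Op 1: best P0=NH3 P1=- P2=-
Op 2: best P0=NH0 P1=- P2=-
Op 3: best P0=NH0 P1=NH2 P2=-
Op 4: best P0=NH0 P1=- P2=-
Op 5: best P0=NH0 P1=- P2=-
Op 6: best P0=NH0 P1=- P2=-
Op 7: best P0=NH0 P1=NH1 P2=-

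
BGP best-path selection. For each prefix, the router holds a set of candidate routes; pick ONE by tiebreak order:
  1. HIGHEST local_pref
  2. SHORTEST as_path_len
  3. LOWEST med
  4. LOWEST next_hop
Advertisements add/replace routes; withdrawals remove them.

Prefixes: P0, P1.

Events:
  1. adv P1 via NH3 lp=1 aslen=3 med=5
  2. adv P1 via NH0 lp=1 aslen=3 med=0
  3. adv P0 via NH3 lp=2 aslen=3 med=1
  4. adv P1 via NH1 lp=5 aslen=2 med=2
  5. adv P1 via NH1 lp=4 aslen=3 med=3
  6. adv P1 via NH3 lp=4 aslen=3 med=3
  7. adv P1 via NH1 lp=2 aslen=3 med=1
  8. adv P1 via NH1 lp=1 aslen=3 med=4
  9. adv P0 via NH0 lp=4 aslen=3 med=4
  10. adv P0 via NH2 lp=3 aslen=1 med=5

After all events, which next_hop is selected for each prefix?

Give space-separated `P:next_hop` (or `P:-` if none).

Op 1: best P0=- P1=NH3
Op 2: best P0=- P1=NH0
Op 3: best P0=NH3 P1=NH0
Op 4: best P0=NH3 P1=NH1
Op 5: best P0=NH3 P1=NH1
Op 6: best P0=NH3 P1=NH1
Op 7: best P0=NH3 P1=NH3
Op 8: best P0=NH3 P1=NH3
Op 9: best P0=NH0 P1=NH3
Op 10: best P0=NH0 P1=NH3

Answer: P0:NH0 P1:NH3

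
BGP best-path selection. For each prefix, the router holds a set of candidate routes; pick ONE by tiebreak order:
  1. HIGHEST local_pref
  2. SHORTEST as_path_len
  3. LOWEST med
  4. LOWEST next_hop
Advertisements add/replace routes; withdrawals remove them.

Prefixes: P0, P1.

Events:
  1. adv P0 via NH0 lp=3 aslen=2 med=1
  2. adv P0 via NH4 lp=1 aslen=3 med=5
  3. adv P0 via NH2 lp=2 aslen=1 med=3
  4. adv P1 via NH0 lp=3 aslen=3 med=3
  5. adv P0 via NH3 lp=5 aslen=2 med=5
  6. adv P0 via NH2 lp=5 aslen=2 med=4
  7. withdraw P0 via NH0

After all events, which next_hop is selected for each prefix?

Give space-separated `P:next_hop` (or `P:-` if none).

Answer: P0:NH2 P1:NH0

Derivation:
Op 1: best P0=NH0 P1=-
Op 2: best P0=NH0 P1=-
Op 3: best P0=NH0 P1=-
Op 4: best P0=NH0 P1=NH0
Op 5: best P0=NH3 P1=NH0
Op 6: best P0=NH2 P1=NH0
Op 7: best P0=NH2 P1=NH0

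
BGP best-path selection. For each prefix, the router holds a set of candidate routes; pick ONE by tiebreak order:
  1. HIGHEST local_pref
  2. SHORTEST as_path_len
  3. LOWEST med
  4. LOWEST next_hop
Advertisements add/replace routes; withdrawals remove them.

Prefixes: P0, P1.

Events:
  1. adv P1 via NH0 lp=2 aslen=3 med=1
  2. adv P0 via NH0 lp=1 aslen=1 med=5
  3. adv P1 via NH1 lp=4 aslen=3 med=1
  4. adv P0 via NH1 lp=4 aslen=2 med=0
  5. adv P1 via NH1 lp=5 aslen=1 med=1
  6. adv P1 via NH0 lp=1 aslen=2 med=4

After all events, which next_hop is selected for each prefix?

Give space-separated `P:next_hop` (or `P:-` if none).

Op 1: best P0=- P1=NH0
Op 2: best P0=NH0 P1=NH0
Op 3: best P0=NH0 P1=NH1
Op 4: best P0=NH1 P1=NH1
Op 5: best P0=NH1 P1=NH1
Op 6: best P0=NH1 P1=NH1

Answer: P0:NH1 P1:NH1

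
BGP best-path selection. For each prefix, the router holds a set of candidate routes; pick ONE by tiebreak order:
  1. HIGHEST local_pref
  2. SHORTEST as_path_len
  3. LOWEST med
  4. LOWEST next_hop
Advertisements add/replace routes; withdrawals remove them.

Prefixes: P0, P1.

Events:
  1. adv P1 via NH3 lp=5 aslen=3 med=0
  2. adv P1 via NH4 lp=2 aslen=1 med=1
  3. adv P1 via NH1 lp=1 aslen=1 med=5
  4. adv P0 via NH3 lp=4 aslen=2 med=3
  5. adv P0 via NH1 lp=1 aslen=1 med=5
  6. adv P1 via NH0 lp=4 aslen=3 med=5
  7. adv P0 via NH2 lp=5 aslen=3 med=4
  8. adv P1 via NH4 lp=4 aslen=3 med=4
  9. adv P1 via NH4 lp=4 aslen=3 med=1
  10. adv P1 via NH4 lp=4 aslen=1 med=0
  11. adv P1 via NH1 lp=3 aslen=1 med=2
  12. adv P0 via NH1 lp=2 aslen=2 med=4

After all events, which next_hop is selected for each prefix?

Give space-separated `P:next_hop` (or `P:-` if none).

Op 1: best P0=- P1=NH3
Op 2: best P0=- P1=NH3
Op 3: best P0=- P1=NH3
Op 4: best P0=NH3 P1=NH3
Op 5: best P0=NH3 P1=NH3
Op 6: best P0=NH3 P1=NH3
Op 7: best P0=NH2 P1=NH3
Op 8: best P0=NH2 P1=NH3
Op 9: best P0=NH2 P1=NH3
Op 10: best P0=NH2 P1=NH3
Op 11: best P0=NH2 P1=NH3
Op 12: best P0=NH2 P1=NH3

Answer: P0:NH2 P1:NH3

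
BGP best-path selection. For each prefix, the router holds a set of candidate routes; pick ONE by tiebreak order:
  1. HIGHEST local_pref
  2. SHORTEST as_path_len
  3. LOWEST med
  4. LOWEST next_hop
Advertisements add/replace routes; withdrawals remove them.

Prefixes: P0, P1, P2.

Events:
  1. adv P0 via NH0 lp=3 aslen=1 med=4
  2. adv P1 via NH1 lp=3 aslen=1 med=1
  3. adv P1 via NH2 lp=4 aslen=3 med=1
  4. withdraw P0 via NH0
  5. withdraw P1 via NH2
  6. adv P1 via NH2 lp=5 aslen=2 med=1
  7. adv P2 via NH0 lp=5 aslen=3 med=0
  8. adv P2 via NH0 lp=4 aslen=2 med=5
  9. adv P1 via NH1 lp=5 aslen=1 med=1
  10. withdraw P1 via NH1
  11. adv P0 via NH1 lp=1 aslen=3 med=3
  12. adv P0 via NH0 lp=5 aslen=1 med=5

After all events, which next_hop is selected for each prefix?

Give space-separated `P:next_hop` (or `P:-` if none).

Answer: P0:NH0 P1:NH2 P2:NH0

Derivation:
Op 1: best P0=NH0 P1=- P2=-
Op 2: best P0=NH0 P1=NH1 P2=-
Op 3: best P0=NH0 P1=NH2 P2=-
Op 4: best P0=- P1=NH2 P2=-
Op 5: best P0=- P1=NH1 P2=-
Op 6: best P0=- P1=NH2 P2=-
Op 7: best P0=- P1=NH2 P2=NH0
Op 8: best P0=- P1=NH2 P2=NH0
Op 9: best P0=- P1=NH1 P2=NH0
Op 10: best P0=- P1=NH2 P2=NH0
Op 11: best P0=NH1 P1=NH2 P2=NH0
Op 12: best P0=NH0 P1=NH2 P2=NH0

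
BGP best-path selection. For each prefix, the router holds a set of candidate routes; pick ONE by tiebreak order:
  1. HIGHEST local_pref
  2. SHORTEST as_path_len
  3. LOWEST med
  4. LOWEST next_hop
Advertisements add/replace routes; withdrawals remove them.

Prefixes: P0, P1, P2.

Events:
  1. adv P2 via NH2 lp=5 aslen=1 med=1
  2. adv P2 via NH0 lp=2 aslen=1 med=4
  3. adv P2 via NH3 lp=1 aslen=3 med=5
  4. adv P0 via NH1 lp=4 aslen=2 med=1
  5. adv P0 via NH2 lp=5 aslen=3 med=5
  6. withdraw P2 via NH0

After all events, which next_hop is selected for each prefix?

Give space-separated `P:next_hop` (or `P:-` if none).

Answer: P0:NH2 P1:- P2:NH2

Derivation:
Op 1: best P0=- P1=- P2=NH2
Op 2: best P0=- P1=- P2=NH2
Op 3: best P0=- P1=- P2=NH2
Op 4: best P0=NH1 P1=- P2=NH2
Op 5: best P0=NH2 P1=- P2=NH2
Op 6: best P0=NH2 P1=- P2=NH2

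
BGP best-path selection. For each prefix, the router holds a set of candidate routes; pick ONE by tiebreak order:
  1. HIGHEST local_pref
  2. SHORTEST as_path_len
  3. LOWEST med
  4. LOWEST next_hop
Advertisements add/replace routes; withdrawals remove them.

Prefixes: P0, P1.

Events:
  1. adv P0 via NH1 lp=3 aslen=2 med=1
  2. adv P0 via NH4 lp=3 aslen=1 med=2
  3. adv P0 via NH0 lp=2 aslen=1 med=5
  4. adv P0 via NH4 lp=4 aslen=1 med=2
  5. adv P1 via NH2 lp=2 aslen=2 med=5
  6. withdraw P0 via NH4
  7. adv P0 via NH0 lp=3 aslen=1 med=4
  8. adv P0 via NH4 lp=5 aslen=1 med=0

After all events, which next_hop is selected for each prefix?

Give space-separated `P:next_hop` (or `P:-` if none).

Answer: P0:NH4 P1:NH2

Derivation:
Op 1: best P0=NH1 P1=-
Op 2: best P0=NH4 P1=-
Op 3: best P0=NH4 P1=-
Op 4: best P0=NH4 P1=-
Op 5: best P0=NH4 P1=NH2
Op 6: best P0=NH1 P1=NH2
Op 7: best P0=NH0 P1=NH2
Op 8: best P0=NH4 P1=NH2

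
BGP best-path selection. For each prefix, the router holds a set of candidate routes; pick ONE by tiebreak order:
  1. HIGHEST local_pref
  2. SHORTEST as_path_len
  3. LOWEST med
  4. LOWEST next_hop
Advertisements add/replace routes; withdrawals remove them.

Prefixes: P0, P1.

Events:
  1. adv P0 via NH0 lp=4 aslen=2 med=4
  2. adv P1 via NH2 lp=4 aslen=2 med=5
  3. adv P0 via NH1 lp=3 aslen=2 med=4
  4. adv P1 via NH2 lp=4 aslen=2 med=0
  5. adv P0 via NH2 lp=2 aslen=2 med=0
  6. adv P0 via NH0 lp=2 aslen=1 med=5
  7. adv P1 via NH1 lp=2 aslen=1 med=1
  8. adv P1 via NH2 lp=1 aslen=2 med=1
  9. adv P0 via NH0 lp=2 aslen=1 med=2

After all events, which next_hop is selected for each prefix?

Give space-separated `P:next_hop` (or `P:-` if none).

Op 1: best P0=NH0 P1=-
Op 2: best P0=NH0 P1=NH2
Op 3: best P0=NH0 P1=NH2
Op 4: best P0=NH0 P1=NH2
Op 5: best P0=NH0 P1=NH2
Op 6: best P0=NH1 P1=NH2
Op 7: best P0=NH1 P1=NH2
Op 8: best P0=NH1 P1=NH1
Op 9: best P0=NH1 P1=NH1

Answer: P0:NH1 P1:NH1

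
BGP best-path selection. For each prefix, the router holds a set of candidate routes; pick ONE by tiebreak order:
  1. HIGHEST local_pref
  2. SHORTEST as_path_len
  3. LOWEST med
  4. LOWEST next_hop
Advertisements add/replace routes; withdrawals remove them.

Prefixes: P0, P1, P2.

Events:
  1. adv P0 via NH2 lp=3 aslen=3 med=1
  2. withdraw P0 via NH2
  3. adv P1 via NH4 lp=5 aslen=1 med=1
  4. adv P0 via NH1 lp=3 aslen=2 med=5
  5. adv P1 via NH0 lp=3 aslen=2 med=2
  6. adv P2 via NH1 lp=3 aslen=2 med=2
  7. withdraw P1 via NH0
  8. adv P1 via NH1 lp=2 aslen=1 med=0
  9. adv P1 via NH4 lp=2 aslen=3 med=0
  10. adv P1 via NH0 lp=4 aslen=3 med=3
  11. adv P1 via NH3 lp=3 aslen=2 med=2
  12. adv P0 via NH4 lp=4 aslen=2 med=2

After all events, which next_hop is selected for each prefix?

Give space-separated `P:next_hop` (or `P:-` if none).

Answer: P0:NH4 P1:NH0 P2:NH1

Derivation:
Op 1: best P0=NH2 P1=- P2=-
Op 2: best P0=- P1=- P2=-
Op 3: best P0=- P1=NH4 P2=-
Op 4: best P0=NH1 P1=NH4 P2=-
Op 5: best P0=NH1 P1=NH4 P2=-
Op 6: best P0=NH1 P1=NH4 P2=NH1
Op 7: best P0=NH1 P1=NH4 P2=NH1
Op 8: best P0=NH1 P1=NH4 P2=NH1
Op 9: best P0=NH1 P1=NH1 P2=NH1
Op 10: best P0=NH1 P1=NH0 P2=NH1
Op 11: best P0=NH1 P1=NH0 P2=NH1
Op 12: best P0=NH4 P1=NH0 P2=NH1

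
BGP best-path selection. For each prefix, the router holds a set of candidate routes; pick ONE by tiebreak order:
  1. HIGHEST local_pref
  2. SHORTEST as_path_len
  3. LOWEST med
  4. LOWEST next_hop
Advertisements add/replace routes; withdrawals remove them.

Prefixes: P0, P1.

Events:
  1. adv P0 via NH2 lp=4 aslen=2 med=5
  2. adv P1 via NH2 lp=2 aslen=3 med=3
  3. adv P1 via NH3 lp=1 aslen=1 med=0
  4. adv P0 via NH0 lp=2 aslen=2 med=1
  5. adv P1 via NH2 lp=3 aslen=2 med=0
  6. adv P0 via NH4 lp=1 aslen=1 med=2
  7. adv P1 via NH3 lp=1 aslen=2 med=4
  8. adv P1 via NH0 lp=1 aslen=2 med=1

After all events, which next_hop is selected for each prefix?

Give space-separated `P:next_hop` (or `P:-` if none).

Op 1: best P0=NH2 P1=-
Op 2: best P0=NH2 P1=NH2
Op 3: best P0=NH2 P1=NH2
Op 4: best P0=NH2 P1=NH2
Op 5: best P0=NH2 P1=NH2
Op 6: best P0=NH2 P1=NH2
Op 7: best P0=NH2 P1=NH2
Op 8: best P0=NH2 P1=NH2

Answer: P0:NH2 P1:NH2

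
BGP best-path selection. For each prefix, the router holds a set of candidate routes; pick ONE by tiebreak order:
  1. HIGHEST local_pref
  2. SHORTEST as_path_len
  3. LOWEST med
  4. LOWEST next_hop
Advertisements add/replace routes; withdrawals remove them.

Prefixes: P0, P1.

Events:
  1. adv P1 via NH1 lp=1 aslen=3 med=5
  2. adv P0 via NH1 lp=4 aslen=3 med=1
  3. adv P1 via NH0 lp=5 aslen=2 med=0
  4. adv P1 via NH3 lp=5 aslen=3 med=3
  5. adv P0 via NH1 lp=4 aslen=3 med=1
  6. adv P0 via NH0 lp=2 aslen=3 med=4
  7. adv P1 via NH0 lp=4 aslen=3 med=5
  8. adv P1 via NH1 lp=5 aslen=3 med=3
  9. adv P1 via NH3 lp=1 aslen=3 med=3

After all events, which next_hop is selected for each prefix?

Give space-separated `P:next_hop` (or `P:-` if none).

Op 1: best P0=- P1=NH1
Op 2: best P0=NH1 P1=NH1
Op 3: best P0=NH1 P1=NH0
Op 4: best P0=NH1 P1=NH0
Op 5: best P0=NH1 P1=NH0
Op 6: best P0=NH1 P1=NH0
Op 7: best P0=NH1 P1=NH3
Op 8: best P0=NH1 P1=NH1
Op 9: best P0=NH1 P1=NH1

Answer: P0:NH1 P1:NH1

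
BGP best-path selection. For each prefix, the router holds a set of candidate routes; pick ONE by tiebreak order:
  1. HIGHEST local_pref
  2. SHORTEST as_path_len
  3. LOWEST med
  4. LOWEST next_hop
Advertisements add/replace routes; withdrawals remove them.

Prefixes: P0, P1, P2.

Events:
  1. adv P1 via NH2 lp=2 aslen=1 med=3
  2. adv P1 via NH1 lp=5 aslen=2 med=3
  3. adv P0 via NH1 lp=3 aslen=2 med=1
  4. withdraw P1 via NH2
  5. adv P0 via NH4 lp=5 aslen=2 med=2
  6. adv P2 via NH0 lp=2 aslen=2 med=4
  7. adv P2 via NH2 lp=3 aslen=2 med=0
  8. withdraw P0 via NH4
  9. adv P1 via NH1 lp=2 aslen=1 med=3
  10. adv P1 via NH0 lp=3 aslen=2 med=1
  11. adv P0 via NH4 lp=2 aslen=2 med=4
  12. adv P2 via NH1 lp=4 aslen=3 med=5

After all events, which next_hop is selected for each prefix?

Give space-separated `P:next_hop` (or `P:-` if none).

Op 1: best P0=- P1=NH2 P2=-
Op 2: best P0=- P1=NH1 P2=-
Op 3: best P0=NH1 P1=NH1 P2=-
Op 4: best P0=NH1 P1=NH1 P2=-
Op 5: best P0=NH4 P1=NH1 P2=-
Op 6: best P0=NH4 P1=NH1 P2=NH0
Op 7: best P0=NH4 P1=NH1 P2=NH2
Op 8: best P0=NH1 P1=NH1 P2=NH2
Op 9: best P0=NH1 P1=NH1 P2=NH2
Op 10: best P0=NH1 P1=NH0 P2=NH2
Op 11: best P0=NH1 P1=NH0 P2=NH2
Op 12: best P0=NH1 P1=NH0 P2=NH1

Answer: P0:NH1 P1:NH0 P2:NH1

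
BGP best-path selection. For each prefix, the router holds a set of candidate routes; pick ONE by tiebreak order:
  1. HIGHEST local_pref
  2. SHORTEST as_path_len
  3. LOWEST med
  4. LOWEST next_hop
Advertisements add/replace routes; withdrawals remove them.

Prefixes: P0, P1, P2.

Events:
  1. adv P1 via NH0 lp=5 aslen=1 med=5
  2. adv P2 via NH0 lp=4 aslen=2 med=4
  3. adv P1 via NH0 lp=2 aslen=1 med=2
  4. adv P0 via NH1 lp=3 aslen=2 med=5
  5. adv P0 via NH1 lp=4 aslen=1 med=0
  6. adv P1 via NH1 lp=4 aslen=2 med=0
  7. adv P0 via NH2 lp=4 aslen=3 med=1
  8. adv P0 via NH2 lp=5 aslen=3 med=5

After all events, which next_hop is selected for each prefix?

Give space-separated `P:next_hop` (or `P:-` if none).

Answer: P0:NH2 P1:NH1 P2:NH0

Derivation:
Op 1: best P0=- P1=NH0 P2=-
Op 2: best P0=- P1=NH0 P2=NH0
Op 3: best P0=- P1=NH0 P2=NH0
Op 4: best P0=NH1 P1=NH0 P2=NH0
Op 5: best P0=NH1 P1=NH0 P2=NH0
Op 6: best P0=NH1 P1=NH1 P2=NH0
Op 7: best P0=NH1 P1=NH1 P2=NH0
Op 8: best P0=NH2 P1=NH1 P2=NH0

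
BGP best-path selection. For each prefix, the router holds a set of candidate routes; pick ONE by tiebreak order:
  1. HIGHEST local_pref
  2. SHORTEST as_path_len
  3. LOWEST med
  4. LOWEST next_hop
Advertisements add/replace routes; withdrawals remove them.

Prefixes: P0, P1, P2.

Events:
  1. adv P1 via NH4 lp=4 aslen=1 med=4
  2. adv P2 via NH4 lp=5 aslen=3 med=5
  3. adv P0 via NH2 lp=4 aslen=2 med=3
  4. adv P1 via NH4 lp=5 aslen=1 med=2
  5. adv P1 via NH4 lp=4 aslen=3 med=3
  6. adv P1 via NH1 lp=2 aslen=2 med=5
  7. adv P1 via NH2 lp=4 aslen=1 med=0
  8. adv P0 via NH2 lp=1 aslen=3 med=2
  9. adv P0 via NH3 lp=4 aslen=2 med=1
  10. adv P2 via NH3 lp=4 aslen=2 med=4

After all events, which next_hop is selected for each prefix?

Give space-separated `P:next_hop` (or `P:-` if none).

Op 1: best P0=- P1=NH4 P2=-
Op 2: best P0=- P1=NH4 P2=NH4
Op 3: best P0=NH2 P1=NH4 P2=NH4
Op 4: best P0=NH2 P1=NH4 P2=NH4
Op 5: best P0=NH2 P1=NH4 P2=NH4
Op 6: best P0=NH2 P1=NH4 P2=NH4
Op 7: best P0=NH2 P1=NH2 P2=NH4
Op 8: best P0=NH2 P1=NH2 P2=NH4
Op 9: best P0=NH3 P1=NH2 P2=NH4
Op 10: best P0=NH3 P1=NH2 P2=NH4

Answer: P0:NH3 P1:NH2 P2:NH4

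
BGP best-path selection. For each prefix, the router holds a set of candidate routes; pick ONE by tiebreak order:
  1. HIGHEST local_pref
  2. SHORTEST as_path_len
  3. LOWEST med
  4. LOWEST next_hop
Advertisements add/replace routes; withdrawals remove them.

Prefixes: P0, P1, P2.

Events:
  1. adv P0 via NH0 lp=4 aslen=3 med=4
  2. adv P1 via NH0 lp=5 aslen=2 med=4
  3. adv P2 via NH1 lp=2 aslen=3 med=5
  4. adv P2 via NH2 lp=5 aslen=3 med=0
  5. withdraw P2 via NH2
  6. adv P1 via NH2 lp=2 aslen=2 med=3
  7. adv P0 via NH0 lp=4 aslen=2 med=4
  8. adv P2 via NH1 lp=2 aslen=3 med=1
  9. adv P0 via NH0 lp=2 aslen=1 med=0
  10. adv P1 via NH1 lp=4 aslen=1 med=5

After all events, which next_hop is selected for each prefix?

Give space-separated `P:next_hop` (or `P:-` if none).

Answer: P0:NH0 P1:NH0 P2:NH1

Derivation:
Op 1: best P0=NH0 P1=- P2=-
Op 2: best P0=NH0 P1=NH0 P2=-
Op 3: best P0=NH0 P1=NH0 P2=NH1
Op 4: best P0=NH0 P1=NH0 P2=NH2
Op 5: best P0=NH0 P1=NH0 P2=NH1
Op 6: best P0=NH0 P1=NH0 P2=NH1
Op 7: best P0=NH0 P1=NH0 P2=NH1
Op 8: best P0=NH0 P1=NH0 P2=NH1
Op 9: best P0=NH0 P1=NH0 P2=NH1
Op 10: best P0=NH0 P1=NH0 P2=NH1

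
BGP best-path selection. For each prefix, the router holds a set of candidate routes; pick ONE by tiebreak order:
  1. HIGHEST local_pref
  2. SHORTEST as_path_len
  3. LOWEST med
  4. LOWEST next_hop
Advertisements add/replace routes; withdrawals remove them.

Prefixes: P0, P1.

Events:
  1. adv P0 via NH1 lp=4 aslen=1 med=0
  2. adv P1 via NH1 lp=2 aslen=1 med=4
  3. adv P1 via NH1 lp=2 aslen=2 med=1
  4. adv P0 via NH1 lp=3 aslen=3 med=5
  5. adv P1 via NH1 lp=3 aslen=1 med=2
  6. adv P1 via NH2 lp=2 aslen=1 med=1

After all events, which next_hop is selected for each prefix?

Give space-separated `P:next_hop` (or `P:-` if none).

Op 1: best P0=NH1 P1=-
Op 2: best P0=NH1 P1=NH1
Op 3: best P0=NH1 P1=NH1
Op 4: best P0=NH1 P1=NH1
Op 5: best P0=NH1 P1=NH1
Op 6: best P0=NH1 P1=NH1

Answer: P0:NH1 P1:NH1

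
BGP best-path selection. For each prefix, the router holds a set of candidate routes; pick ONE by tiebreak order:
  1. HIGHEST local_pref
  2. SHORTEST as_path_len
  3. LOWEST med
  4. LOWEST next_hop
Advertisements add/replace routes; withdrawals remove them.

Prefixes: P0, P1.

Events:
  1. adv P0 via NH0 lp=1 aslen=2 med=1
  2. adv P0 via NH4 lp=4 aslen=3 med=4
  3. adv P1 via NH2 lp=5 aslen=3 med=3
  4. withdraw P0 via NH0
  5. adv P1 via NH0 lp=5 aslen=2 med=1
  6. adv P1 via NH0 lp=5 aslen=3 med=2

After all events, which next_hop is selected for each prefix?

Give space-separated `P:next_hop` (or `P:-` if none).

Answer: P0:NH4 P1:NH0

Derivation:
Op 1: best P0=NH0 P1=-
Op 2: best P0=NH4 P1=-
Op 3: best P0=NH4 P1=NH2
Op 4: best P0=NH4 P1=NH2
Op 5: best P0=NH4 P1=NH0
Op 6: best P0=NH4 P1=NH0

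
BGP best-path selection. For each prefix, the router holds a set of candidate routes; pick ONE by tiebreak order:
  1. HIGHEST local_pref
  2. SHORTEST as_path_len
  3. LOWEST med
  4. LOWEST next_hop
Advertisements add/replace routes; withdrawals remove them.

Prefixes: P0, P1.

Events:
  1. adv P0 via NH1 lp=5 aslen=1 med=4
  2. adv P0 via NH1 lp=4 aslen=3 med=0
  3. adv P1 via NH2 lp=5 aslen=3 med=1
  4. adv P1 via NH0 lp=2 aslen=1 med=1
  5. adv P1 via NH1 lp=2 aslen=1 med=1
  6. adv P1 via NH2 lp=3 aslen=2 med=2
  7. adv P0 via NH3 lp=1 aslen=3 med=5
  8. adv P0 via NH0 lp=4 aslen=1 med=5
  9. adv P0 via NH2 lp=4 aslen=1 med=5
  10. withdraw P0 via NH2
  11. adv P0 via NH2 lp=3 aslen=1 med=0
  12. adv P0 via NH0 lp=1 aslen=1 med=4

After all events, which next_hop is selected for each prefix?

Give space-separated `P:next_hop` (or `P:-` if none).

Answer: P0:NH1 P1:NH2

Derivation:
Op 1: best P0=NH1 P1=-
Op 2: best P0=NH1 P1=-
Op 3: best P0=NH1 P1=NH2
Op 4: best P0=NH1 P1=NH2
Op 5: best P0=NH1 P1=NH2
Op 6: best P0=NH1 P1=NH2
Op 7: best P0=NH1 P1=NH2
Op 8: best P0=NH0 P1=NH2
Op 9: best P0=NH0 P1=NH2
Op 10: best P0=NH0 P1=NH2
Op 11: best P0=NH0 P1=NH2
Op 12: best P0=NH1 P1=NH2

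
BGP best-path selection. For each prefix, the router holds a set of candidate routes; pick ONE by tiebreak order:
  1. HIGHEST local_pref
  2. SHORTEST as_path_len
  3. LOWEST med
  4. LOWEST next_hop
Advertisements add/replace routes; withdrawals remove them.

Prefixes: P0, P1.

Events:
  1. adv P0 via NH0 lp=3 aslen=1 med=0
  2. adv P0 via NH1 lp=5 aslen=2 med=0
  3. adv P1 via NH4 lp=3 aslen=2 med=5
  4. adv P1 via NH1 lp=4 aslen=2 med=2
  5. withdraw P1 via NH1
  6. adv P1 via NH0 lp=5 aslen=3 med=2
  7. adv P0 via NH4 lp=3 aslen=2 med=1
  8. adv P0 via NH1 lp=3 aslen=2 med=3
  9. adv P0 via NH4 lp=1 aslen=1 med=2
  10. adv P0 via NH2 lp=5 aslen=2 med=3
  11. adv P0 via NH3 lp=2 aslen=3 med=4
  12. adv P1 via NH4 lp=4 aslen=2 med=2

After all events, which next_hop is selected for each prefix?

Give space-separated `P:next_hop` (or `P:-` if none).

Op 1: best P0=NH0 P1=-
Op 2: best P0=NH1 P1=-
Op 3: best P0=NH1 P1=NH4
Op 4: best P0=NH1 P1=NH1
Op 5: best P0=NH1 P1=NH4
Op 6: best P0=NH1 P1=NH0
Op 7: best P0=NH1 P1=NH0
Op 8: best P0=NH0 P1=NH0
Op 9: best P0=NH0 P1=NH0
Op 10: best P0=NH2 P1=NH0
Op 11: best P0=NH2 P1=NH0
Op 12: best P0=NH2 P1=NH0

Answer: P0:NH2 P1:NH0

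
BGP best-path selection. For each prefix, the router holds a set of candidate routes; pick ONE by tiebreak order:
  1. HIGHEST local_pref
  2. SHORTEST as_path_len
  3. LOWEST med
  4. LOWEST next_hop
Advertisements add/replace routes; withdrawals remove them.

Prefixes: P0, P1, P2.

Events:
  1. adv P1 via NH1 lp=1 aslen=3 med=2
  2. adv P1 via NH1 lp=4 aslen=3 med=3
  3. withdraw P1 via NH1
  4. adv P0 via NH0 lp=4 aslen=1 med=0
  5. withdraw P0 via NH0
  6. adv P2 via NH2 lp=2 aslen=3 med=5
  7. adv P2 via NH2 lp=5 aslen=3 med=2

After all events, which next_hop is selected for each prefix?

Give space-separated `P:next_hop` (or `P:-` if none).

Op 1: best P0=- P1=NH1 P2=-
Op 2: best P0=- P1=NH1 P2=-
Op 3: best P0=- P1=- P2=-
Op 4: best P0=NH0 P1=- P2=-
Op 5: best P0=- P1=- P2=-
Op 6: best P0=- P1=- P2=NH2
Op 7: best P0=- P1=- P2=NH2

Answer: P0:- P1:- P2:NH2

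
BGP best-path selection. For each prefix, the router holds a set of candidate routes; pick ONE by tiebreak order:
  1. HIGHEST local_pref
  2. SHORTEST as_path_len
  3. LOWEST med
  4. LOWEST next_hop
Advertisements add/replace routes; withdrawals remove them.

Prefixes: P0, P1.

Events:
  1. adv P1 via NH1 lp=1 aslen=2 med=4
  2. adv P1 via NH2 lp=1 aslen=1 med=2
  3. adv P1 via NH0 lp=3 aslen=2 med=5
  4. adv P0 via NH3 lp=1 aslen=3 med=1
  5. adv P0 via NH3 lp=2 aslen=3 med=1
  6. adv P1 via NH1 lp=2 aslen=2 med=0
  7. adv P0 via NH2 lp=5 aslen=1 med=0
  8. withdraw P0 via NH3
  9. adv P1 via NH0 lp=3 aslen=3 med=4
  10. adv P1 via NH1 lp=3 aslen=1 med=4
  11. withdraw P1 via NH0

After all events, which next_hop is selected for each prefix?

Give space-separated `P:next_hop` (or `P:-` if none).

Op 1: best P0=- P1=NH1
Op 2: best P0=- P1=NH2
Op 3: best P0=- P1=NH0
Op 4: best P0=NH3 P1=NH0
Op 5: best P0=NH3 P1=NH0
Op 6: best P0=NH3 P1=NH0
Op 7: best P0=NH2 P1=NH0
Op 8: best P0=NH2 P1=NH0
Op 9: best P0=NH2 P1=NH0
Op 10: best P0=NH2 P1=NH1
Op 11: best P0=NH2 P1=NH1

Answer: P0:NH2 P1:NH1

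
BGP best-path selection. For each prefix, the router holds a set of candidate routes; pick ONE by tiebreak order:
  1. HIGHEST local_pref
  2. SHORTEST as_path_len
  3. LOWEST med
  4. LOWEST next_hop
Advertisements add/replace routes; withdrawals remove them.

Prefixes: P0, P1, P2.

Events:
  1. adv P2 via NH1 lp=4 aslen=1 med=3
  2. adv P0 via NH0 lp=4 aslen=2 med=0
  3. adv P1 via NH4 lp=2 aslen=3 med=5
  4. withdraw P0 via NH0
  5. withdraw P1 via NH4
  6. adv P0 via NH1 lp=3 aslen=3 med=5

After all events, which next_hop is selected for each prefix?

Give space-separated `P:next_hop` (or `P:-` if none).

Op 1: best P0=- P1=- P2=NH1
Op 2: best P0=NH0 P1=- P2=NH1
Op 3: best P0=NH0 P1=NH4 P2=NH1
Op 4: best P0=- P1=NH4 P2=NH1
Op 5: best P0=- P1=- P2=NH1
Op 6: best P0=NH1 P1=- P2=NH1

Answer: P0:NH1 P1:- P2:NH1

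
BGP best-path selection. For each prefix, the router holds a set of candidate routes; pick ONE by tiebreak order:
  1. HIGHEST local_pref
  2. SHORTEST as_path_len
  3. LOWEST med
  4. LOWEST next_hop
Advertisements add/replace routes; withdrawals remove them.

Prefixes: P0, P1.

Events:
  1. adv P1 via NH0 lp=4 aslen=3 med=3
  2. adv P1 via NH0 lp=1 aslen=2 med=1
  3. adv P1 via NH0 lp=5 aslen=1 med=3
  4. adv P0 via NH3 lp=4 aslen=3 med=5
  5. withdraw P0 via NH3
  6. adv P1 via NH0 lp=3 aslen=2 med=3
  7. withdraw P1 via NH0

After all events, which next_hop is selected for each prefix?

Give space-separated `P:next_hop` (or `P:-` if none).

Op 1: best P0=- P1=NH0
Op 2: best P0=- P1=NH0
Op 3: best P0=- P1=NH0
Op 4: best P0=NH3 P1=NH0
Op 5: best P0=- P1=NH0
Op 6: best P0=- P1=NH0
Op 7: best P0=- P1=-

Answer: P0:- P1:-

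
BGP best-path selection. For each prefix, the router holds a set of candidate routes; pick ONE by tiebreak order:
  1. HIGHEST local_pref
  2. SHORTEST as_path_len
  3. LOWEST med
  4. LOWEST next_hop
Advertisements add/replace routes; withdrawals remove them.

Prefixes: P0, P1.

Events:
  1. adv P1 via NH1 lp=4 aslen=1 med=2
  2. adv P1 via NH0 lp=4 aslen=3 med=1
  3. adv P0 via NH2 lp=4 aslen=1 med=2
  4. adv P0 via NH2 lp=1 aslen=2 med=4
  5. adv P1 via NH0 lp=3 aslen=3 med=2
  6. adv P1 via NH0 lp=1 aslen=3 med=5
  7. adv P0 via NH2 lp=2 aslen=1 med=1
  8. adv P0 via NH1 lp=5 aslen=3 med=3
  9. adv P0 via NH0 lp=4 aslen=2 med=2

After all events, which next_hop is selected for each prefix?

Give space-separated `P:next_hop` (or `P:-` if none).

Answer: P0:NH1 P1:NH1

Derivation:
Op 1: best P0=- P1=NH1
Op 2: best P0=- P1=NH1
Op 3: best P0=NH2 P1=NH1
Op 4: best P0=NH2 P1=NH1
Op 5: best P0=NH2 P1=NH1
Op 6: best P0=NH2 P1=NH1
Op 7: best P0=NH2 P1=NH1
Op 8: best P0=NH1 P1=NH1
Op 9: best P0=NH1 P1=NH1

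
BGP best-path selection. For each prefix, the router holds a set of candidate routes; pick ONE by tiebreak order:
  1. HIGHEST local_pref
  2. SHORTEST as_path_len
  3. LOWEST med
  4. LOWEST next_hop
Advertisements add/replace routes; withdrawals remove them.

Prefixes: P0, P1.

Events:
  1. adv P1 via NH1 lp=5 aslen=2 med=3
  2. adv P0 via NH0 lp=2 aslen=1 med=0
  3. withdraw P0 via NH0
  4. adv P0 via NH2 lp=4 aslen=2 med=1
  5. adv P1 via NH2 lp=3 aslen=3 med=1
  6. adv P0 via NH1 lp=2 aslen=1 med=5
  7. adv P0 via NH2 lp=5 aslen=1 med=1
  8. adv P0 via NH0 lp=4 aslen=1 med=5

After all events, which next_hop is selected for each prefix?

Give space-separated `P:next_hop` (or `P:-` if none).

Op 1: best P0=- P1=NH1
Op 2: best P0=NH0 P1=NH1
Op 3: best P0=- P1=NH1
Op 4: best P0=NH2 P1=NH1
Op 5: best P0=NH2 P1=NH1
Op 6: best P0=NH2 P1=NH1
Op 7: best P0=NH2 P1=NH1
Op 8: best P0=NH2 P1=NH1

Answer: P0:NH2 P1:NH1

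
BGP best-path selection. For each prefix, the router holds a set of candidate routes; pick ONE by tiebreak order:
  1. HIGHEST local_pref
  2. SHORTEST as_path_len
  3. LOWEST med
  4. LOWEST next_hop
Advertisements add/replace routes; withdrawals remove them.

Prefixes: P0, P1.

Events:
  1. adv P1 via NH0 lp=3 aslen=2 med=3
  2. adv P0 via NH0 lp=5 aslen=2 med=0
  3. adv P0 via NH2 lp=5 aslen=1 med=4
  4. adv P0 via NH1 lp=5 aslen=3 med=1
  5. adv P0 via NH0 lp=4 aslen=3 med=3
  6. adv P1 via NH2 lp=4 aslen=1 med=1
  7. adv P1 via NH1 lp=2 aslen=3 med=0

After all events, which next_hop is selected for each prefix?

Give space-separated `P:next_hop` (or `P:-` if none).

Op 1: best P0=- P1=NH0
Op 2: best P0=NH0 P1=NH0
Op 3: best P0=NH2 P1=NH0
Op 4: best P0=NH2 P1=NH0
Op 5: best P0=NH2 P1=NH0
Op 6: best P0=NH2 P1=NH2
Op 7: best P0=NH2 P1=NH2

Answer: P0:NH2 P1:NH2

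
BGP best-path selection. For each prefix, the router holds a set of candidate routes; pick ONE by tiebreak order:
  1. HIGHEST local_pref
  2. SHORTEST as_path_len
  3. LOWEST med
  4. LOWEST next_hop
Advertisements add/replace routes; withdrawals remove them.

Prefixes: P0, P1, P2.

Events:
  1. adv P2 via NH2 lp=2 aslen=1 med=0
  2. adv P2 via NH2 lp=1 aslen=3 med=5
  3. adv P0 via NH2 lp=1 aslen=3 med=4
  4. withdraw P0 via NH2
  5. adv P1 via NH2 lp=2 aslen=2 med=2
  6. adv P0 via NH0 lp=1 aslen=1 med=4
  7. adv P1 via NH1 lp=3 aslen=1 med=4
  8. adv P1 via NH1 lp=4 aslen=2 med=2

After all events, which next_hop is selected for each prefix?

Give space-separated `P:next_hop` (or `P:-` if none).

Answer: P0:NH0 P1:NH1 P2:NH2

Derivation:
Op 1: best P0=- P1=- P2=NH2
Op 2: best P0=- P1=- P2=NH2
Op 3: best P0=NH2 P1=- P2=NH2
Op 4: best P0=- P1=- P2=NH2
Op 5: best P0=- P1=NH2 P2=NH2
Op 6: best P0=NH0 P1=NH2 P2=NH2
Op 7: best P0=NH0 P1=NH1 P2=NH2
Op 8: best P0=NH0 P1=NH1 P2=NH2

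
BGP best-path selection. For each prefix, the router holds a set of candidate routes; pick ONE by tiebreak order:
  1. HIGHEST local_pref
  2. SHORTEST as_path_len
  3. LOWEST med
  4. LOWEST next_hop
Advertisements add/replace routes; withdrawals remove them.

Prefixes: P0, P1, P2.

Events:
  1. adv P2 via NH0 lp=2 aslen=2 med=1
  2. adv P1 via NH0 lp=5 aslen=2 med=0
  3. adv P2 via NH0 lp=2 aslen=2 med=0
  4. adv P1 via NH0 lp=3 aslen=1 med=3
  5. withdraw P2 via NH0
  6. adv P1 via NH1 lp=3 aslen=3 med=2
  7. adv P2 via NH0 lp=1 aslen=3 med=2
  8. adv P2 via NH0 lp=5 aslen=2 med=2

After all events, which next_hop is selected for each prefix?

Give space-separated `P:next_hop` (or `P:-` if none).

Answer: P0:- P1:NH0 P2:NH0

Derivation:
Op 1: best P0=- P1=- P2=NH0
Op 2: best P0=- P1=NH0 P2=NH0
Op 3: best P0=- P1=NH0 P2=NH0
Op 4: best P0=- P1=NH0 P2=NH0
Op 5: best P0=- P1=NH0 P2=-
Op 6: best P0=- P1=NH0 P2=-
Op 7: best P0=- P1=NH0 P2=NH0
Op 8: best P0=- P1=NH0 P2=NH0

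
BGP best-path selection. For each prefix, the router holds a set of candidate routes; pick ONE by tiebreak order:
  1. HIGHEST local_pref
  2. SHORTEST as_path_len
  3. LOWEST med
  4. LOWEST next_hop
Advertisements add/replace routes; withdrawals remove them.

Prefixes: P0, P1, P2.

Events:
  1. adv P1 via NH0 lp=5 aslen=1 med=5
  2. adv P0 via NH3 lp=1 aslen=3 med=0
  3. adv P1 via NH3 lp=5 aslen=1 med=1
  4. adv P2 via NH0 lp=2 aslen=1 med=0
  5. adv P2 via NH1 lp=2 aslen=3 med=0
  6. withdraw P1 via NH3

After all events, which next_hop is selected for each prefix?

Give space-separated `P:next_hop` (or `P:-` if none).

Answer: P0:NH3 P1:NH0 P2:NH0

Derivation:
Op 1: best P0=- P1=NH0 P2=-
Op 2: best P0=NH3 P1=NH0 P2=-
Op 3: best P0=NH3 P1=NH3 P2=-
Op 4: best P0=NH3 P1=NH3 P2=NH0
Op 5: best P0=NH3 P1=NH3 P2=NH0
Op 6: best P0=NH3 P1=NH0 P2=NH0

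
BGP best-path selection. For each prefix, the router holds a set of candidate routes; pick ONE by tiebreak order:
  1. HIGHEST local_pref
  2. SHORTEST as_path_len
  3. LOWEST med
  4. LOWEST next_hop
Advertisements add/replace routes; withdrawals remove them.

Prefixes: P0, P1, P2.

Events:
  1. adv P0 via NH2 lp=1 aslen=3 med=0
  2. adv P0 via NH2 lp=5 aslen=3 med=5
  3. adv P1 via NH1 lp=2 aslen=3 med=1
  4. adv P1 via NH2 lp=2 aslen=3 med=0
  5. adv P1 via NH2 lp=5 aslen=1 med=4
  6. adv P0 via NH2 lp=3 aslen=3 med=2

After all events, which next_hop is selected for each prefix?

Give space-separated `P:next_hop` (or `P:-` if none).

Op 1: best P0=NH2 P1=- P2=-
Op 2: best P0=NH2 P1=- P2=-
Op 3: best P0=NH2 P1=NH1 P2=-
Op 4: best P0=NH2 P1=NH2 P2=-
Op 5: best P0=NH2 P1=NH2 P2=-
Op 6: best P0=NH2 P1=NH2 P2=-

Answer: P0:NH2 P1:NH2 P2:-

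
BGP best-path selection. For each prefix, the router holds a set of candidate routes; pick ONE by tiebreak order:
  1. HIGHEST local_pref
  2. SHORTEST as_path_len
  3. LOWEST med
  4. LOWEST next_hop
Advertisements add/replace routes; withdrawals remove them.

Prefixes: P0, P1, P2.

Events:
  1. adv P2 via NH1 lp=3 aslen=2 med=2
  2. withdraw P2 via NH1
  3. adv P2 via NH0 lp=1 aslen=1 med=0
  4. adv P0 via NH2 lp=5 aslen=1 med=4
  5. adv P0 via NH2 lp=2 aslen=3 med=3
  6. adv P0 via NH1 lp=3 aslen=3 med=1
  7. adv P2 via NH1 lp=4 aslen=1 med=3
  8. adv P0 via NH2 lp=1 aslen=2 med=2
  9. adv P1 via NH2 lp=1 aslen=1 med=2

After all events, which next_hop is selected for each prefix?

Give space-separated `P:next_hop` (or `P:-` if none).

Answer: P0:NH1 P1:NH2 P2:NH1

Derivation:
Op 1: best P0=- P1=- P2=NH1
Op 2: best P0=- P1=- P2=-
Op 3: best P0=- P1=- P2=NH0
Op 4: best P0=NH2 P1=- P2=NH0
Op 5: best P0=NH2 P1=- P2=NH0
Op 6: best P0=NH1 P1=- P2=NH0
Op 7: best P0=NH1 P1=- P2=NH1
Op 8: best P0=NH1 P1=- P2=NH1
Op 9: best P0=NH1 P1=NH2 P2=NH1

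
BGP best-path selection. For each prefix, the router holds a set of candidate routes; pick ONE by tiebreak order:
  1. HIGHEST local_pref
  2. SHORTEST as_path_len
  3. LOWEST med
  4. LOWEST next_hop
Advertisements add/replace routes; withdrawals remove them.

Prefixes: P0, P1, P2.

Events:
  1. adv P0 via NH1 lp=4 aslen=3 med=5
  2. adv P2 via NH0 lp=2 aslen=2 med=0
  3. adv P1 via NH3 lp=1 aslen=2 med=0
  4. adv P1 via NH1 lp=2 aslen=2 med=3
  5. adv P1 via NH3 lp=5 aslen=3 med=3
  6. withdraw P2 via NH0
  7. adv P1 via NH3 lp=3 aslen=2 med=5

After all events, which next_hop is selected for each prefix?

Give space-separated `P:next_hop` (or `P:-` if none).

Op 1: best P0=NH1 P1=- P2=-
Op 2: best P0=NH1 P1=- P2=NH0
Op 3: best P0=NH1 P1=NH3 P2=NH0
Op 4: best P0=NH1 P1=NH1 P2=NH0
Op 5: best P0=NH1 P1=NH3 P2=NH0
Op 6: best P0=NH1 P1=NH3 P2=-
Op 7: best P0=NH1 P1=NH3 P2=-

Answer: P0:NH1 P1:NH3 P2:-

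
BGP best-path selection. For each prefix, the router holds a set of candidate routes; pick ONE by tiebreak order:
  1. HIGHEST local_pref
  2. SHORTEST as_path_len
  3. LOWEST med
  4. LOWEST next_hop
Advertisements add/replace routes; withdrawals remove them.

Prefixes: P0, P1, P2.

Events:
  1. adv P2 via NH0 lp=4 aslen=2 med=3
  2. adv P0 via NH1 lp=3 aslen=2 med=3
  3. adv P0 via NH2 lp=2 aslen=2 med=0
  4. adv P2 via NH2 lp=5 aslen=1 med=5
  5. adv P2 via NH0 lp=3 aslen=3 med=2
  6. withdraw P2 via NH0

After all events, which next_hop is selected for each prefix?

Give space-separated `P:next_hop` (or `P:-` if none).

Answer: P0:NH1 P1:- P2:NH2

Derivation:
Op 1: best P0=- P1=- P2=NH0
Op 2: best P0=NH1 P1=- P2=NH0
Op 3: best P0=NH1 P1=- P2=NH0
Op 4: best P0=NH1 P1=- P2=NH2
Op 5: best P0=NH1 P1=- P2=NH2
Op 6: best P0=NH1 P1=- P2=NH2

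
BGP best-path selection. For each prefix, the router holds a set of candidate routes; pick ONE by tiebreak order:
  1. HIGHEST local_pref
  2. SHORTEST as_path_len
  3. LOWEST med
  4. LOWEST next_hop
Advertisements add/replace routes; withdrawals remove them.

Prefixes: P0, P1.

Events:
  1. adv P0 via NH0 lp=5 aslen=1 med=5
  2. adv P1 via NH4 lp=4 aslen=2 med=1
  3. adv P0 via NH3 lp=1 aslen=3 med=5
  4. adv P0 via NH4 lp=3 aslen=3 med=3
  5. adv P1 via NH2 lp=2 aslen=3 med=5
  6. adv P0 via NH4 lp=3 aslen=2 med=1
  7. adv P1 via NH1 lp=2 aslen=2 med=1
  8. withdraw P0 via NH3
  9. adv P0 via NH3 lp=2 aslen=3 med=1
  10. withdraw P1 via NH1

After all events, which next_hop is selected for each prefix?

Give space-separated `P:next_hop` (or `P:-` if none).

Op 1: best P0=NH0 P1=-
Op 2: best P0=NH0 P1=NH4
Op 3: best P0=NH0 P1=NH4
Op 4: best P0=NH0 P1=NH4
Op 5: best P0=NH0 P1=NH4
Op 6: best P0=NH0 P1=NH4
Op 7: best P0=NH0 P1=NH4
Op 8: best P0=NH0 P1=NH4
Op 9: best P0=NH0 P1=NH4
Op 10: best P0=NH0 P1=NH4

Answer: P0:NH0 P1:NH4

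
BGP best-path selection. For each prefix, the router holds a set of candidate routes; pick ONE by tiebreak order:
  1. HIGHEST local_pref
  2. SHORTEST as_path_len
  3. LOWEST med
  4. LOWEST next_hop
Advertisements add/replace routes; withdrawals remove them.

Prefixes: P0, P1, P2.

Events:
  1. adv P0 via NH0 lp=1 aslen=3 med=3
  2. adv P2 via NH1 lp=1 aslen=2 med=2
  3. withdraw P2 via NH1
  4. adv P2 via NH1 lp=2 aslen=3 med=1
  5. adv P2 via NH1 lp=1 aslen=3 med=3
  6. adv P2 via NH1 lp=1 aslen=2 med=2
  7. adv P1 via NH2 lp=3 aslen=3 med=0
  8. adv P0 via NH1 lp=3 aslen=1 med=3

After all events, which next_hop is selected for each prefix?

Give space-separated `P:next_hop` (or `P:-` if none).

Op 1: best P0=NH0 P1=- P2=-
Op 2: best P0=NH0 P1=- P2=NH1
Op 3: best P0=NH0 P1=- P2=-
Op 4: best P0=NH0 P1=- P2=NH1
Op 5: best P0=NH0 P1=- P2=NH1
Op 6: best P0=NH0 P1=- P2=NH1
Op 7: best P0=NH0 P1=NH2 P2=NH1
Op 8: best P0=NH1 P1=NH2 P2=NH1

Answer: P0:NH1 P1:NH2 P2:NH1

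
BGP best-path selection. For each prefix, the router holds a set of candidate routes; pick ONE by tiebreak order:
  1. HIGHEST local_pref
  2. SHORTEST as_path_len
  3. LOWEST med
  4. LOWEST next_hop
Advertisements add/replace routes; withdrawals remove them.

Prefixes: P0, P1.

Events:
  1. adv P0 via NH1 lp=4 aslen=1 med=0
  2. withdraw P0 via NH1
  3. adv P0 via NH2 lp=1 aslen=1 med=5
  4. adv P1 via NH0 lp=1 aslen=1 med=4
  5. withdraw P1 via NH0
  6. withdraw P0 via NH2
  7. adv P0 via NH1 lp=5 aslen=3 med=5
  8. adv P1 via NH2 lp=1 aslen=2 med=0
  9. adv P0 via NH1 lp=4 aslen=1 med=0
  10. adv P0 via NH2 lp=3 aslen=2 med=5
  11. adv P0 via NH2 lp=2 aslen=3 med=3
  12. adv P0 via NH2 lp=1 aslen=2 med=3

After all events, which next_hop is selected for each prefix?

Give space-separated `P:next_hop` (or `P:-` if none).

Answer: P0:NH1 P1:NH2

Derivation:
Op 1: best P0=NH1 P1=-
Op 2: best P0=- P1=-
Op 3: best P0=NH2 P1=-
Op 4: best P0=NH2 P1=NH0
Op 5: best P0=NH2 P1=-
Op 6: best P0=- P1=-
Op 7: best P0=NH1 P1=-
Op 8: best P0=NH1 P1=NH2
Op 9: best P0=NH1 P1=NH2
Op 10: best P0=NH1 P1=NH2
Op 11: best P0=NH1 P1=NH2
Op 12: best P0=NH1 P1=NH2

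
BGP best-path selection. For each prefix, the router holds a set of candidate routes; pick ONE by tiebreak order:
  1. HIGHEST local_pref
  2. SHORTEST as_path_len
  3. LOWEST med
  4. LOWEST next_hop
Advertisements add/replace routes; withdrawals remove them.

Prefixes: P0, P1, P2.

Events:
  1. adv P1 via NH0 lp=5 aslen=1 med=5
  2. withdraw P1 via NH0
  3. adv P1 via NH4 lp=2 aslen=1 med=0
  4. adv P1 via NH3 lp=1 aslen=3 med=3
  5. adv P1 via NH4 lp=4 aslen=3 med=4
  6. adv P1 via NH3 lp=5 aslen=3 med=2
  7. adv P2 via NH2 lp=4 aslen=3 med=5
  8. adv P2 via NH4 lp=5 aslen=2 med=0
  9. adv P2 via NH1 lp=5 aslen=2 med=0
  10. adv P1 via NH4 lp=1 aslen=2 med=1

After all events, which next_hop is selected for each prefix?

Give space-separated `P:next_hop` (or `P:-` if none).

Op 1: best P0=- P1=NH0 P2=-
Op 2: best P0=- P1=- P2=-
Op 3: best P0=- P1=NH4 P2=-
Op 4: best P0=- P1=NH4 P2=-
Op 5: best P0=- P1=NH4 P2=-
Op 6: best P0=- P1=NH3 P2=-
Op 7: best P0=- P1=NH3 P2=NH2
Op 8: best P0=- P1=NH3 P2=NH4
Op 9: best P0=- P1=NH3 P2=NH1
Op 10: best P0=- P1=NH3 P2=NH1

Answer: P0:- P1:NH3 P2:NH1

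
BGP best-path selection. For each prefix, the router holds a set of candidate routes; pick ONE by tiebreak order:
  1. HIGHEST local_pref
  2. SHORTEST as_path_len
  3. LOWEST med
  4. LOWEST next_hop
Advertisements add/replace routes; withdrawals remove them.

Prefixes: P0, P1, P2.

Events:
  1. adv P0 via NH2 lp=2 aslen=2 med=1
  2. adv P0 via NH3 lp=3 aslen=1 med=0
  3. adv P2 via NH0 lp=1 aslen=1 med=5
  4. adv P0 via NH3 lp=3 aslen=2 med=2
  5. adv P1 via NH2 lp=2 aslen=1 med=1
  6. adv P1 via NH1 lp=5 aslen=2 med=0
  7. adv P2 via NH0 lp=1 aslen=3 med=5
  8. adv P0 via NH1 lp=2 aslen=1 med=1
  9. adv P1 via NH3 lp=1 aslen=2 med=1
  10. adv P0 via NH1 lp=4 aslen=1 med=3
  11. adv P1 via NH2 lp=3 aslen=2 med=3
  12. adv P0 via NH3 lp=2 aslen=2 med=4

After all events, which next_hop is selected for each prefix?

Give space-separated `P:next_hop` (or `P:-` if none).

Op 1: best P0=NH2 P1=- P2=-
Op 2: best P0=NH3 P1=- P2=-
Op 3: best P0=NH3 P1=- P2=NH0
Op 4: best P0=NH3 P1=- P2=NH0
Op 5: best P0=NH3 P1=NH2 P2=NH0
Op 6: best P0=NH3 P1=NH1 P2=NH0
Op 7: best P0=NH3 P1=NH1 P2=NH0
Op 8: best P0=NH3 P1=NH1 P2=NH0
Op 9: best P0=NH3 P1=NH1 P2=NH0
Op 10: best P0=NH1 P1=NH1 P2=NH0
Op 11: best P0=NH1 P1=NH1 P2=NH0
Op 12: best P0=NH1 P1=NH1 P2=NH0

Answer: P0:NH1 P1:NH1 P2:NH0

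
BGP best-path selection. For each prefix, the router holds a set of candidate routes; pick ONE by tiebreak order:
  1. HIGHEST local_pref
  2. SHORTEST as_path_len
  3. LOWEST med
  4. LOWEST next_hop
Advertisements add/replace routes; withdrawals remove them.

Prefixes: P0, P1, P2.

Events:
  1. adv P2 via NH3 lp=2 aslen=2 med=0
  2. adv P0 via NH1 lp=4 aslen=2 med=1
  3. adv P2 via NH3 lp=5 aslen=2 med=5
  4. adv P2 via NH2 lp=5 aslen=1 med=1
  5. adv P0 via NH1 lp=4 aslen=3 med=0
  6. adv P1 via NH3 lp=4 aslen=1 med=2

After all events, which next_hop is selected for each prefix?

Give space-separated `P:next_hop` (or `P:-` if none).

Op 1: best P0=- P1=- P2=NH3
Op 2: best P0=NH1 P1=- P2=NH3
Op 3: best P0=NH1 P1=- P2=NH3
Op 4: best P0=NH1 P1=- P2=NH2
Op 5: best P0=NH1 P1=- P2=NH2
Op 6: best P0=NH1 P1=NH3 P2=NH2

Answer: P0:NH1 P1:NH3 P2:NH2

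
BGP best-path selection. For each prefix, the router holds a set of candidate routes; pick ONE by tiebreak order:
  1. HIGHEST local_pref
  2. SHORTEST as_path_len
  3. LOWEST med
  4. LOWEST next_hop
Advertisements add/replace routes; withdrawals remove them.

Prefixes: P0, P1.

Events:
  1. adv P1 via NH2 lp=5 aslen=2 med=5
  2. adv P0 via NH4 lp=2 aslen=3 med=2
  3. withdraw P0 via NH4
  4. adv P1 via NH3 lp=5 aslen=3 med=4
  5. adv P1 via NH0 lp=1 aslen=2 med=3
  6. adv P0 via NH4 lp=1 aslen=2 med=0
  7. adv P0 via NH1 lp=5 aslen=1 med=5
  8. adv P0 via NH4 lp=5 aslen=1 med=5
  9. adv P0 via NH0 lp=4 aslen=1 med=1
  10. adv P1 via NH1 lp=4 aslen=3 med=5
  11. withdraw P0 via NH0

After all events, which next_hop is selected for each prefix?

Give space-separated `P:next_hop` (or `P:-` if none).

Op 1: best P0=- P1=NH2
Op 2: best P0=NH4 P1=NH2
Op 3: best P0=- P1=NH2
Op 4: best P0=- P1=NH2
Op 5: best P0=- P1=NH2
Op 6: best P0=NH4 P1=NH2
Op 7: best P0=NH1 P1=NH2
Op 8: best P0=NH1 P1=NH2
Op 9: best P0=NH1 P1=NH2
Op 10: best P0=NH1 P1=NH2
Op 11: best P0=NH1 P1=NH2

Answer: P0:NH1 P1:NH2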